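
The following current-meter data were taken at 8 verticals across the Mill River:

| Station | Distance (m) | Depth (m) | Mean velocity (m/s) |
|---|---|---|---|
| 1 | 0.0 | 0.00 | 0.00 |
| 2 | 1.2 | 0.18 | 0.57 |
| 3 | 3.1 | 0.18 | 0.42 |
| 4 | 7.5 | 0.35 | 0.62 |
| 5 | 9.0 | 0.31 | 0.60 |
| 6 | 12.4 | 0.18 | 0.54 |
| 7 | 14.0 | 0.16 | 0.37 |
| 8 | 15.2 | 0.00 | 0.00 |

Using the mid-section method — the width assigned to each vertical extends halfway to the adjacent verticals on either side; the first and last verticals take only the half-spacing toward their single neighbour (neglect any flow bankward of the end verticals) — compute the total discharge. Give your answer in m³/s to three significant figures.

w_2 = (3.1 − 0.0)/2 = 1.55 m; q_2 = 0.57 × 0.18 × 1.55 = 0.1590 m³/s
w_3 = (7.5 − 1.2)/2 = 3.15 m; q_3 = 0.42 × 0.18 × 3.15 = 0.2381 m³/s
w_4 = (9.0 − 3.1)/2 = 2.95 m; q_4 = 0.62 × 0.35 × 2.95 = 0.6402 m³/s
w_5 = (12.4 − 7.5)/2 = 2.45 m; q_5 = 0.60 × 0.31 × 2.45 = 0.4557 m³/s
w_6 = (14.0 − 9.0)/2 = 2.5 m; q_6 = 0.54 × 0.18 × 2.5 = 0.2430 m³/s
w_7 = (15.2 − 12.4)/2 = 1.4 m; q_7 = 0.37 × 0.16 × 1.4 = 0.08288 m³/s
Stations 1, 8 contribute zero (depth or velocity is 0).
Q = Σ qᵢ = 1.819 m³/s

1.82 m³/s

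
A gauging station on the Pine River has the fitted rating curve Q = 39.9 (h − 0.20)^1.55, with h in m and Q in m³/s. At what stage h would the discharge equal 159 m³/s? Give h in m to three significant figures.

2.64 m

h − h₀ = (Q/C)^(1/b) = (159/39.9)^(1/1.55) = 2.440 m
h = 0.20 + 2.440 = 2.640 m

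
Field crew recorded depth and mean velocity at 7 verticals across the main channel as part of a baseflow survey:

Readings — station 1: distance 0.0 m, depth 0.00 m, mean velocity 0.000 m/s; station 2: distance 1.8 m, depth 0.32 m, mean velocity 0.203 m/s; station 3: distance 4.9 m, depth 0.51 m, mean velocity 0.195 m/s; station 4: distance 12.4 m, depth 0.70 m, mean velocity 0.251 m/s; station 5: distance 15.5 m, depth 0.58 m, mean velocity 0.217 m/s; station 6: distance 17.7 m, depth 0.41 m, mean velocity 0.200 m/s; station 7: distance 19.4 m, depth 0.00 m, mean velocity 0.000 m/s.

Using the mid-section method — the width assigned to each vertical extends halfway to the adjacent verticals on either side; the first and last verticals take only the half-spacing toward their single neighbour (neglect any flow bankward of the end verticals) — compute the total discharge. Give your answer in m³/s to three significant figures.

2.11 m³/s

w_2 = (4.9 − 0.0)/2 = 2.45 m; q_2 = 0.203 × 0.32 × 2.45 = 0.1592 m³/s
w_3 = (12.4 − 1.8)/2 = 5.3 m; q_3 = 0.195 × 0.51 × 5.3 = 0.5271 m³/s
w_4 = (15.5 − 4.9)/2 = 5.3 m; q_4 = 0.251 × 0.70 × 5.3 = 0.9312 m³/s
w_5 = (17.7 − 12.4)/2 = 2.65 m; q_5 = 0.217 × 0.58 × 2.65 = 0.3335 m³/s
w_6 = (19.4 − 15.5)/2 = 1.95 m; q_6 = 0.200 × 0.41 × 1.95 = 0.1599 m³/s
Stations 1, 7 contribute zero (depth or velocity is 0).
Q = Σ qᵢ = 2.111 m³/s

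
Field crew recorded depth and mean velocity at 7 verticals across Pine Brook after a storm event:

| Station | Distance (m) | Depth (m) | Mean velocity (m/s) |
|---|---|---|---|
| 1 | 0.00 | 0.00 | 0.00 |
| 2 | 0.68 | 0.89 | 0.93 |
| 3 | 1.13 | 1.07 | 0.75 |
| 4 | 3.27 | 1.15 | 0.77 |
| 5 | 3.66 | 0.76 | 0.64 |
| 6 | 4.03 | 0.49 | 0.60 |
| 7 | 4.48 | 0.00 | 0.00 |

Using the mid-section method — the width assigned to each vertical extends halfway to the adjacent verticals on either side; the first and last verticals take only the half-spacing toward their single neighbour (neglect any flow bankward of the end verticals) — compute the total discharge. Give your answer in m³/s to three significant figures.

2.93 m³/s

w_2 = (1.13 − 0.00)/2 = 0.565 m; q_2 = 0.93 × 0.89 × 0.565 = 0.4677 m³/s
w_3 = (3.27 − 0.68)/2 = 1.295 m; q_3 = 0.75 × 1.07 × 1.295 = 1.039 m³/s
w_4 = (3.66 − 1.13)/2 = 1.265 m; q_4 = 0.77 × 1.15 × 1.265 = 1.120 m³/s
w_5 = (4.03 − 3.27)/2 = 0.38 m; q_5 = 0.64 × 0.76 × 0.38 = 0.1848 m³/s
w_6 = (4.48 − 3.66)/2 = 0.41 m; q_6 = 0.60 × 0.49 × 0.41 = 0.1205 m³/s
Stations 1, 7 contribute zero (depth or velocity is 0).
Q = Σ qᵢ = 2.932 m³/s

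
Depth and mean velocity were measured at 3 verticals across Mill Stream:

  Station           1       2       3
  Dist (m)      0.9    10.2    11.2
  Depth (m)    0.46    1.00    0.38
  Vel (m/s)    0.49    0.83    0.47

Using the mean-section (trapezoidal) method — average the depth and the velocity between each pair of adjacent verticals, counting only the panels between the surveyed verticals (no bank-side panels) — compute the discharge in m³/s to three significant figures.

4.93 m³/s

Panel 1-2: Δb = 9.3 m, d̄ = (0.46+1.00)/2 = 0.73, v̄ = (0.49+0.83)/2 = 0.66 → q = 9.3×0.73×0.66 = 4.481 m³/s
Panel 2-3: Δb = 1 m, d̄ = (1.00+0.38)/2 = 0.69, v̄ = (0.83+0.47)/2 = 0.65 → q = 1×0.69×0.65 = 0.4485 m³/s
Q = Σ q = 4.929 m³/s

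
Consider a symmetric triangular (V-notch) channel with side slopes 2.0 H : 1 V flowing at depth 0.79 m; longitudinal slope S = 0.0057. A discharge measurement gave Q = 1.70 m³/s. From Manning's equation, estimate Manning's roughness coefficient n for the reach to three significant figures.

0.0277

A = z·y² = 2.0×0.79² = 1.248 m²
P = 2y√(1+z²) = 2×0.79×√(1+2.0²) = 3.533 m
R = A/P = 1.248/3.533 = 0.3533 m
n = (1/Q)·A·R^(2/3)·S^(1/2) = (1/1.70) × 1.248 × 0.4998 × 0.07550 = 0.02770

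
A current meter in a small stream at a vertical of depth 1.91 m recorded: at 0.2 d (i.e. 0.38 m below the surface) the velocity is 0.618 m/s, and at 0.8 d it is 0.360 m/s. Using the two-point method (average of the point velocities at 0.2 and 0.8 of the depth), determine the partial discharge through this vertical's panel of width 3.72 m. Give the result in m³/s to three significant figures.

v̄ = (0.618 + 0.360) / 2 = 0.4890 m/s
q = v̄ × d × w = 0.4890 × 1.91 × 3.72 = 3.474 m³/s

3.47 m³/s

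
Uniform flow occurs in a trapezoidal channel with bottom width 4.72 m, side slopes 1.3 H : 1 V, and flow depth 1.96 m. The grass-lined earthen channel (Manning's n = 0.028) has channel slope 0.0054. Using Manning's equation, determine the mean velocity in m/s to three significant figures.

A = (b + z·y)·y = (4.72 + 1.3×1.96)×1.96 = 14.25 m²
P = b + 2y√(1+z²) = 4.72 + 2×1.96×√(1+1.3²) = 11.15 m
R = A/P = 14.25/11.15 = 1.278 m
Q = (1/n)·A·R^(2/3)·S^(1/2) = (1/0.028) × 14.25 × 1.278^(2/3) × 0.0054^(1/2) = 44.02 m³/s
V = Q/A = 44.02/14.25 = 3.090 m/s

3.09 m/s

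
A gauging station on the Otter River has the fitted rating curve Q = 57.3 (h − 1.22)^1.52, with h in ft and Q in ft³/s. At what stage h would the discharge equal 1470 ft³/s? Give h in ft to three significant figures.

h − h₀ = (Q/C)^(1/b) = (1470/57.3)^(1/1.52) = 8.454 ft
h = 1.22 + 8.454 = 9.674 ft

9.67 ft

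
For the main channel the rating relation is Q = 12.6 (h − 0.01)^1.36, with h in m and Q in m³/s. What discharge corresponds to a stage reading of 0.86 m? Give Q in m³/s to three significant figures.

10.1 m³/s

Q = 12.6 × (0.86 − 0.01)^1.36 = 12.6 × 0.85^1.36 = 10.10 m³/s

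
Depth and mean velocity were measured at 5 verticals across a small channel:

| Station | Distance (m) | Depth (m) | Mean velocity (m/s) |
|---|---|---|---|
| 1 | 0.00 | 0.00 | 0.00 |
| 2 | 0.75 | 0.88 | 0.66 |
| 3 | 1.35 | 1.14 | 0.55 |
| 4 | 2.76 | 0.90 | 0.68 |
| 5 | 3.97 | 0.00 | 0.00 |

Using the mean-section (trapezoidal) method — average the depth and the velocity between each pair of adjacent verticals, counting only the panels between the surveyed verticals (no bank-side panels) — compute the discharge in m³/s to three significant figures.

Panel 1-2: Δb = 0.75 m, d̄ = (0.00+0.88)/2 = 0.44, v̄ = (0.00+0.66)/2 = 0.33 → q = 0.75×0.44×0.33 = 0.1089 m³/s
Panel 2-3: Δb = 0.6 m, d̄ = (0.88+1.14)/2 = 1.01, v̄ = (0.66+0.55)/2 = 0.605 → q = 0.6×1.01×0.605 = 0.3666 m³/s
Panel 3-4: Δb = 1.41 m, d̄ = (1.14+0.90)/2 = 1.02, v̄ = (0.55+0.68)/2 = 0.615 → q = 1.41×1.02×0.615 = 0.8845 m³/s
Panel 4-5: Δb = 1.21 m, d̄ = (0.90+0.00)/2 = 0.45, v̄ = (0.68+0.00)/2 = 0.34 → q = 1.21×0.45×0.34 = 0.1851 m³/s
Q = Σ q = 1.545 m³/s

1.55 m³/s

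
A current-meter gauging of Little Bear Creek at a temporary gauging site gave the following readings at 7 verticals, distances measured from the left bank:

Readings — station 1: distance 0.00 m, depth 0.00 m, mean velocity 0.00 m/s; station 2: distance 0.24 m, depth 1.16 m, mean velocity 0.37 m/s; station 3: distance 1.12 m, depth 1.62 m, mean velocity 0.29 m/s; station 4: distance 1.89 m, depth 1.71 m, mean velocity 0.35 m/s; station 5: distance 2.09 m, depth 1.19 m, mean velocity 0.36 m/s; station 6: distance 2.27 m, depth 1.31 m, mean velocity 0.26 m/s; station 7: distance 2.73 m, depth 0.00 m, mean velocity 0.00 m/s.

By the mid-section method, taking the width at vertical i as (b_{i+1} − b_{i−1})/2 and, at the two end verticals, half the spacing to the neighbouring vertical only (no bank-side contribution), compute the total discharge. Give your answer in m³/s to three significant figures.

w_2 = (1.12 − 0.00)/2 = 0.56 m; q_2 = 0.37 × 1.16 × 0.56 = 0.2404 m³/s
w_3 = (1.89 − 0.24)/2 = 0.825 m; q_3 = 0.29 × 1.62 × 0.825 = 0.3876 m³/s
w_4 = (2.09 − 1.12)/2 = 0.485 m; q_4 = 0.35 × 1.71 × 0.485 = 0.2903 m³/s
w_5 = (2.27 − 1.89)/2 = 0.19 m; q_5 = 0.36 × 1.19 × 0.19 = 0.08140 m³/s
w_6 = (2.73 − 2.09)/2 = 0.32 m; q_6 = 0.26 × 1.31 × 0.32 = 0.1090 m³/s
Stations 1, 7 contribute zero (depth or velocity is 0).
Q = Σ qᵢ = 1.109 m³/s

1.11 m³/s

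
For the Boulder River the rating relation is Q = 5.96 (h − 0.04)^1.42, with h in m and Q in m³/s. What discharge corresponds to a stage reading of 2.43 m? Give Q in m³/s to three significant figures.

20.5 m³/s

Q = 5.96 × (2.43 − 0.04)^1.42 = 5.96 × 2.39^1.42 = 20.54 m³/s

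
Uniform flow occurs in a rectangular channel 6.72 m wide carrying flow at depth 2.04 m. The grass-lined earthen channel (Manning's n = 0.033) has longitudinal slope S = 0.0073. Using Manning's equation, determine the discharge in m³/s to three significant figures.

A = b·y = 6.72 × 2.04 = 13.71 m²
P = b + 2y = 6.72 + 2×2.04 = 10.80 m
R = A/P = 13.71/10.80 = 1.269 m
Q = (1/n)·A·R^(2/3)·S^(1/2) = (1/0.033) × 13.71 × 1.269^(2/3) × 0.0073^(1/2) = 41.61 m³/s

41.6 m³/s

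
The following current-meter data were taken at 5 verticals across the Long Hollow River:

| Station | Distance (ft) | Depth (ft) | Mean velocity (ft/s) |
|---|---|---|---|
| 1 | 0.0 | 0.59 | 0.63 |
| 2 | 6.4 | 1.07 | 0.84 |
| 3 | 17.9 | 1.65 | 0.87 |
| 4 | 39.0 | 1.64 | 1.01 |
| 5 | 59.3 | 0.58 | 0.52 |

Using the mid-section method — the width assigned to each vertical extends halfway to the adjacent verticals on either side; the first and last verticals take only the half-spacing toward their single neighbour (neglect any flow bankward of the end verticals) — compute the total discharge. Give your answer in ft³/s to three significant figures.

70.0 ft³/s

w_1 = (6.4 − 0.0)/2 = 3.2 ft; q_1 = 0.63 × 0.59 × 3.2 = 1.189 ft³/s
w_2 = (17.9 − 0.0)/2 = 8.95 ft; q_2 = 0.84 × 1.07 × 8.95 = 8.044 ft³/s
w_3 = (39.0 − 6.4)/2 = 16.3 ft; q_3 = 0.87 × 1.65 × 16.3 = 23.40 ft³/s
w_4 = (59.3 − 17.9)/2 = 20.7 ft; q_4 = 1.01 × 1.64 × 20.7 = 34.29 ft³/s
w_5 = (59.3 − 39.0)/2 = 10.15 ft; q_5 = 0.52 × 0.58 × 10.15 = 3.061 ft³/s
Q = Σ qᵢ = 69.98 ft³/s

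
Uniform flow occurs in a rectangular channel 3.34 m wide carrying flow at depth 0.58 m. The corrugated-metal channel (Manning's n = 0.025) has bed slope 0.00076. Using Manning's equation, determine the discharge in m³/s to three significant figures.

1.22 m³/s

A = b·y = 3.34 × 0.58 = 1.937 m²
P = b + 2y = 3.34 + 2×0.58 = 4.500 m
R = A/P = 1.937/4.500 = 0.4305 m
Q = (1/n)·A·R^(2/3)·S^(1/2) = (1/0.025) × 1.937 × 0.4305^(2/3) × 0.00076^(1/2) = 1.218 m³/s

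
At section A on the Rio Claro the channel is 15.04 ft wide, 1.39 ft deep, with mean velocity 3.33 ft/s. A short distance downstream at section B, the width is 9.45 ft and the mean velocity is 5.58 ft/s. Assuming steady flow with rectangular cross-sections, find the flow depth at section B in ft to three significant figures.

Q = A₁V₁ = (15.04×1.39) × 3.33 = 69.62 ft³/s
d₂ = Q/(b₂ V₂) = 69.62/(9.45×5.58) = 1.320 ft

1.32 ft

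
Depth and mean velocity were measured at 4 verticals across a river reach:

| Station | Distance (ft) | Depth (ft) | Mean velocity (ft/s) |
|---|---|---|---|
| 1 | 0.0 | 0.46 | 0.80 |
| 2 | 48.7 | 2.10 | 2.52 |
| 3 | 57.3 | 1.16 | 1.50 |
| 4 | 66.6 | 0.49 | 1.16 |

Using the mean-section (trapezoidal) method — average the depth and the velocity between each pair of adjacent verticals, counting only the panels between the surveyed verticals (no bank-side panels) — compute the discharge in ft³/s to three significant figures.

Panel 1-2: Δb = 48.7 ft, d̄ = (0.46+2.10)/2 = 1.28, v̄ = (0.80+2.52)/2 = 1.66 → q = 48.7×1.28×1.66 = 103.5 ft³/s
Panel 2-3: Δb = 8.6 ft, d̄ = (2.10+1.16)/2 = 1.63, v̄ = (2.52+1.50)/2 = 2.01 → q = 8.6×1.63×2.01 = 28.18 ft³/s
Panel 3-4: Δb = 9.3 ft, d̄ = (1.16+0.49)/2 = 0.825, v̄ = (1.50+1.16)/2 = 1.33 → q = 9.3×0.825×1.33 = 10.20 ft³/s
Q = Σ q = 141.9 ft³/s

142 ft³/s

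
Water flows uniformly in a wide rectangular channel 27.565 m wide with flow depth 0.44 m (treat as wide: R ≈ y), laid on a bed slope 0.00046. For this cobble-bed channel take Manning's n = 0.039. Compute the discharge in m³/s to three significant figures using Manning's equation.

3.86 m³/s

A = b·y = 27.565 × 0.44 = 12.13 m²
Wide channel: R ≈ y = 0.44 m
Q = (1/n)·A·R^(2/3)·S^(1/2) = (1/0.039) × 12.13 × 0.4400^(2/3) × 0.00046^(1/2) = 3.859 m³/s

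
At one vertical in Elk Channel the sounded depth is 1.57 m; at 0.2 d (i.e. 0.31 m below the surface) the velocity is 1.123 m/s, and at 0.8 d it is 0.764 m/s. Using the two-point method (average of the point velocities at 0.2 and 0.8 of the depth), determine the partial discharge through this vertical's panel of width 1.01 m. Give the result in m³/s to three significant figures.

v̄ = (1.123 + 0.764) / 2 = 0.9435 m/s
q = v̄ × d × w = 0.9435 × 1.57 × 1.01 = 1.496 m³/s

1.50 m³/s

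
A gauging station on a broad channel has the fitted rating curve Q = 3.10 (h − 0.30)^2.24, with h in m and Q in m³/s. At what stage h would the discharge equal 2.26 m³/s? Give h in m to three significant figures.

h − h₀ = (Q/C)^(1/b) = (2.26/3.10)^(1/2.24) = 0.8684 m
h = 0.30 + 0.8684 = 1.168 m

1.17 m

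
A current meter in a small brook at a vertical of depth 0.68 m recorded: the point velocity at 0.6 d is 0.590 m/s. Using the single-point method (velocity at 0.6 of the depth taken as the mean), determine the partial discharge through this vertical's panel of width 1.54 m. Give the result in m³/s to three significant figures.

v̄ = v₀.₆ = 0.590 m/s
q = v̄ × d × w = 0.5900 × 0.68 × 1.54 = 0.6178 m³/s

0.618 m³/s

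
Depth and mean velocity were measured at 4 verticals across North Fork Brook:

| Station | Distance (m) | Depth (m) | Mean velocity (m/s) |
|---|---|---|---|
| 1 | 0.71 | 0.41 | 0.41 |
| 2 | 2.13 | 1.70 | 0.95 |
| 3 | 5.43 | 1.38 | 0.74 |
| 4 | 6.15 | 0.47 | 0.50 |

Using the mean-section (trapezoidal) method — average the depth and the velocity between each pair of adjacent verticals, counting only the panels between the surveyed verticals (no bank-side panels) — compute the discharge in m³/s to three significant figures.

Panel 1-2: Δb = 1.42 m, d̄ = (0.41+1.70)/2 = 1.055, v̄ = (0.41+0.95)/2 = 0.68 → q = 1.42×1.055×0.68 = 1.019 m³/s
Panel 2-3: Δb = 3.3 m, d̄ = (1.70+1.38)/2 = 1.54, v̄ = (0.95+0.74)/2 = 0.845 → q = 3.3×1.54×0.845 = 4.294 m³/s
Panel 3-4: Δb = 0.72 m, d̄ = (1.38+0.47)/2 = 0.925, v̄ = (0.74+0.50)/2 = 0.62 → q = 0.72×0.925×0.62 = 0.4129 m³/s
Q = Σ q = 5.726 m³/s

5.73 m³/s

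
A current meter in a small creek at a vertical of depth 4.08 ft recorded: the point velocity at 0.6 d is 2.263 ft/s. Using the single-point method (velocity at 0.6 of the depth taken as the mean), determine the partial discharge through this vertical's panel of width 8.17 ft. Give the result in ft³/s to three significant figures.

v̄ = v₀.₆ = 2.263 ft/s
q = v̄ × d × w = 2.263 × 4.08 × 8.17 = 75.43 ft³/s

75.4 ft³/s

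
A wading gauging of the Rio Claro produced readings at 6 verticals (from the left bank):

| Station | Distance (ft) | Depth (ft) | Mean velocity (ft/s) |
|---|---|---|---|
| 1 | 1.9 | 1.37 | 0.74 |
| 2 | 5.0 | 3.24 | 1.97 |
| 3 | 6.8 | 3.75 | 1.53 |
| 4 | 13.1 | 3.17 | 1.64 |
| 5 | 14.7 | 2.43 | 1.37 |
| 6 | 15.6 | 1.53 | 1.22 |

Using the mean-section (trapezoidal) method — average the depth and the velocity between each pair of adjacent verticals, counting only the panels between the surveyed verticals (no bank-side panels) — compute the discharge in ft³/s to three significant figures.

Panel 1-2: Δb = 3.1 ft, d̄ = (1.37+3.24)/2 = 2.305, v̄ = (0.74+1.97)/2 = 1.355 → q = 3.1×2.305×1.355 = 9.682 ft³/s
Panel 2-3: Δb = 1.8 ft, d̄ = (3.24+3.75)/2 = 3.495, v̄ = (1.97+1.53)/2 = 1.75 → q = 1.8×3.495×1.75 = 11.01 ft³/s
Panel 3-4: Δb = 6.3 ft, d̄ = (3.75+3.17)/2 = 3.46, v̄ = (1.53+1.64)/2 = 1.585 → q = 6.3×3.46×1.585 = 34.55 ft³/s
Panel 4-5: Δb = 1.6 ft, d̄ = (3.17+2.43)/2 = 2.8, v̄ = (1.64+1.37)/2 = 1.505 → q = 1.6×2.8×1.505 = 6.742 ft³/s
Panel 5-6: Δb = 0.9 ft, d̄ = (2.43+1.53)/2 = 1.98, v̄ = (1.37+1.22)/2 = 1.295 → q = 0.9×1.98×1.295 = 2.308 ft³/s
Q = Σ q = 64.29 ft³/s

64.3 ft³/s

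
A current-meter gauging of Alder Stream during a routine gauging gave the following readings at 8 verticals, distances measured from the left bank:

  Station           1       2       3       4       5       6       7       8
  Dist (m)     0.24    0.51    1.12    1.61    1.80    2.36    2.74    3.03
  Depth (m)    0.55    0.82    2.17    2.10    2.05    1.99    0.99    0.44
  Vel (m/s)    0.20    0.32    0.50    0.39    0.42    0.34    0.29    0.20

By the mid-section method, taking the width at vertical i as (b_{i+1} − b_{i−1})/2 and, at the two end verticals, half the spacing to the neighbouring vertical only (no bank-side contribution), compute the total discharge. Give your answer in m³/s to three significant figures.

w_1 = (0.51 − 0.24)/2 = 0.135 m; q_1 = 0.20 × 0.55 × 0.135 = 0.01485 m³/s
w_2 = (1.12 − 0.24)/2 = 0.44 m; q_2 = 0.32 × 0.82 × 0.44 = 0.1155 m³/s
w_3 = (1.61 − 0.51)/2 = 0.55 m; q_3 = 0.50 × 2.17 × 0.55 = 0.5968 m³/s
w_4 = (1.80 − 1.12)/2 = 0.34 m; q_4 = 0.39 × 2.10 × 0.34 = 0.2785 m³/s
w_5 = (2.36 − 1.61)/2 = 0.375 m; q_5 = 0.42 × 2.05 × 0.375 = 0.3229 m³/s
w_6 = (2.74 − 1.80)/2 = 0.47 m; q_6 = 0.34 × 1.99 × 0.47 = 0.3180 m³/s
w_7 = (3.03 − 2.36)/2 = 0.335 m; q_7 = 0.29 × 0.99 × 0.335 = 0.09618 m³/s
w_8 = (3.03 − 2.74)/2 = 0.145 m; q_8 = 0.20 × 0.44 × 0.145 = 0.01276 m³/s
Q = Σ qᵢ = 1.755 m³/s

1.76 m³/s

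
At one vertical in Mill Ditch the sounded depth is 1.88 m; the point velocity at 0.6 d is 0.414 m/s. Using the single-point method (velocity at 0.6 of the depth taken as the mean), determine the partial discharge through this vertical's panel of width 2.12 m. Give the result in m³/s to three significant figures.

1.65 m³/s

v̄ = v₀.₆ = 0.414 m/s
q = v̄ × d × w = 0.4140 × 1.88 × 2.12 = 1.650 m³/s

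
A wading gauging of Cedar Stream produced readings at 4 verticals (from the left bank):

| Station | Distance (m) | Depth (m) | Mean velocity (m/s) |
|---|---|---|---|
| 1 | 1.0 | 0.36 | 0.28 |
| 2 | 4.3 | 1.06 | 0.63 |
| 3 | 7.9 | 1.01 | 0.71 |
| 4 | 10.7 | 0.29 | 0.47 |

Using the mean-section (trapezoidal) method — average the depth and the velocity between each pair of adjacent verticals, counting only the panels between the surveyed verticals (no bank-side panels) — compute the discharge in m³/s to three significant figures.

4.64 m³/s

Panel 1-2: Δb = 3.3 m, d̄ = (0.36+1.06)/2 = 0.71, v̄ = (0.28+0.63)/2 = 0.455 → q = 3.3×0.71×0.455 = 1.066 m³/s
Panel 2-3: Δb = 3.6 m, d̄ = (1.06+1.01)/2 = 1.035, v̄ = (0.63+0.71)/2 = 0.67 → q = 3.6×1.035×0.67 = 2.496 m³/s
Panel 3-4: Δb = 2.8 m, d̄ = (1.01+0.29)/2 = 0.65, v̄ = (0.71+0.47)/2 = 0.59 → q = 2.8×0.65×0.59 = 1.074 m³/s
Q = Σ q = 4.636 m³/s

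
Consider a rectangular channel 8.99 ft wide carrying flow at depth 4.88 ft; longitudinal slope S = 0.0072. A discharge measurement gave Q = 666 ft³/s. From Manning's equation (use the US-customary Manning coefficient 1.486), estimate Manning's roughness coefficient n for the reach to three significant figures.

A = b·y = 8.99 × 4.88 = 43.87 ft²
P = b + 2y = 8.99 + 2×4.88 = 18.75 ft
R = A/P = 43.87/18.75 = 2.340 ft
n = (1.486/Q)·A·R^(2/3)·S^(1/2) = (1.486/666) × 43.87 × 1.762 × 0.08485 = 0.01464

0.0146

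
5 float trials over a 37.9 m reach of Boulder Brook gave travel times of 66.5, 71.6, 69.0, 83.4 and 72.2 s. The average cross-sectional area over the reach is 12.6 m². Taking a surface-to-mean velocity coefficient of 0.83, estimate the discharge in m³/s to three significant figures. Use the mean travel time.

5.46 m³/s

t̄ = (66.5 + 71.6 + 69.0 + 83.4 + 72.2) / 5 = 72.54 s
v_surface = L / t̄ = 37.9 / 72.54 = 0.5225 m/s
v_mean = 0.83 × 0.5225 = 0.4337 m/s
Q = A × v_mean = 12.6 × 0.4337 = 5.464 m³/s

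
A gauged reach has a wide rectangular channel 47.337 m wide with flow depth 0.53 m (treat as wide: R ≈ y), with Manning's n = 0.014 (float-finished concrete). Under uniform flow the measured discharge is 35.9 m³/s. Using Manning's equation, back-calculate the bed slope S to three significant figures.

0.000936

A = b·y = 47.337 × 0.53 = 25.09 m²
Wide channel: R ≈ y = 0.53 m
S = (Q·n / (1·A·R^(2/3)))² = (35.9×0.014 / (1×25.09×0.6549))² = 0.0009357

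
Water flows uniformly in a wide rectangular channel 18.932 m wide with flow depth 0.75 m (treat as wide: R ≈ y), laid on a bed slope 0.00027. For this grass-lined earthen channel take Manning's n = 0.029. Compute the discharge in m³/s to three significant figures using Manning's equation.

A = b·y = 18.932 × 0.75 = 14.20 m²
Wide channel: R ≈ y = 0.75 m
Q = (1/n)·A·R^(2/3)·S^(1/2) = (1/0.029) × 14.20 × 0.7500^(2/3) × 0.00027^(1/2) = 6.641 m³/s

6.64 m³/s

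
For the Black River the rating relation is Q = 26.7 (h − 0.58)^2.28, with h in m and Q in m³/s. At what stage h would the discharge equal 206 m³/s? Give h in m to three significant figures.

h − h₀ = (Q/C)^(1/b) = (206/26.7)^(1/2.28) = 2.450 m
h = 0.58 + 2.450 = 3.030 m

3.03 m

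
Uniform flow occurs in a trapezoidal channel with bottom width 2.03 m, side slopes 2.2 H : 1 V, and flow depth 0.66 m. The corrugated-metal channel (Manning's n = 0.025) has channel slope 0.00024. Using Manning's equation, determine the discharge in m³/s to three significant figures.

A = (b + z·y)·y = (2.03 + 2.2×0.66)×0.66 = 2.298 m²
P = b + 2y√(1+z²) = 2.03 + 2×0.66×√(1+2.2²) = 5.220 m
R = A/P = 2.298/5.220 = 0.4403 m
Q = (1/n)·A·R^(2/3)·S^(1/2) = (1/0.025) × 2.298 × 0.4403^(2/3) × 0.00024^(1/2) = 0.8242 m³/s

0.824 m³/s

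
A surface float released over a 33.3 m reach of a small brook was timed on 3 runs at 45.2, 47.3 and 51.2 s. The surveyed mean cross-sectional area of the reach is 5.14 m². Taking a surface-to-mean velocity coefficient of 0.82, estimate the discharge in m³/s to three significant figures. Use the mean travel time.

t̄ = (45.2 + 47.3 + 51.2) / 3 = 47.9 s
v_surface = L / t̄ = 33.3 / 47.9 = 0.6952 m/s
v_mean = 0.82 × 0.6952 = 0.5701 m/s
Q = A × v_mean = 5.14 × 0.5701 = 2.930 m³/s

2.93 m³/s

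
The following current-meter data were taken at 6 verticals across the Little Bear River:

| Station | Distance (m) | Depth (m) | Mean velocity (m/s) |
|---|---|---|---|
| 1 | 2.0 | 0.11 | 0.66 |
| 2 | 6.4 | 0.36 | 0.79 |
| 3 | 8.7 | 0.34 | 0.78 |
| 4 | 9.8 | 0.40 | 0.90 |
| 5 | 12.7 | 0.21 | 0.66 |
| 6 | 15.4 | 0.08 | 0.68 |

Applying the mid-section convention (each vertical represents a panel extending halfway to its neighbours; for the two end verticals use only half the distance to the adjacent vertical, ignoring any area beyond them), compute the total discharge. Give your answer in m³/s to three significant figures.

2.74 m³/s

w_1 = (6.4 − 2.0)/2 = 2.2 m; q_1 = 0.66 × 0.11 × 2.2 = 0.1597 m³/s
w_2 = (8.7 − 2.0)/2 = 3.35 m; q_2 = 0.79 × 0.36 × 3.35 = 0.9527 m³/s
w_3 = (9.8 − 6.4)/2 = 1.7 m; q_3 = 0.78 × 0.34 × 1.7 = 0.4508 m³/s
w_4 = (12.7 − 8.7)/2 = 2 m; q_4 = 0.90 × 0.40 × 2 = 0.7200 m³/s
w_5 = (15.4 − 9.8)/2 = 2.8 m; q_5 = 0.66 × 0.21 × 2.8 = 0.3881 m³/s
w_6 = (15.4 − 12.7)/2 = 1.35 m; q_6 = 0.68 × 0.08 × 1.35 = 0.07344 m³/s
Q = Σ qᵢ = 2.745 m³/s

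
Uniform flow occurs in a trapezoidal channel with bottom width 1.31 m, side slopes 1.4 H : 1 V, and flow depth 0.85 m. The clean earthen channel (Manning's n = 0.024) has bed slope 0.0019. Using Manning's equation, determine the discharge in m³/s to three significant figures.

A = (b + z·y)·y = (1.31 + 1.4×0.85)×0.85 = 2.125 m²
P = b + 2y√(1+z²) = 1.31 + 2×0.85×√(1+1.4²) = 4.235 m
R = A/P = 2.125/4.235 = 0.5018 m
Q = (1/n)·A·R^(2/3)·S^(1/2) = (1/0.024) × 2.125 × 0.5018^(2/3) × 0.0019^(1/2) = 2.437 m³/s

2.44 m³/s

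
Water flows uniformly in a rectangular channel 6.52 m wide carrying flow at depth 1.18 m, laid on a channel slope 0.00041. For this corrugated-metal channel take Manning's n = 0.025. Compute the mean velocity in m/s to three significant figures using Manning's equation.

A = b·y = 6.52 × 1.18 = 7.694 m²
P = b + 2y = 6.52 + 2×1.18 = 8.880 m
R = A/P = 7.694/8.880 = 0.8664 m
Q = (1/n)·A·R^(2/3)·S^(1/2) = (1/0.025) × 7.694 × 0.8664^(2/3) × 0.00041^(1/2) = 5.663 m³/s
V = Q/A = 5.663/7.694 = 0.7361 m/s

0.736 m/s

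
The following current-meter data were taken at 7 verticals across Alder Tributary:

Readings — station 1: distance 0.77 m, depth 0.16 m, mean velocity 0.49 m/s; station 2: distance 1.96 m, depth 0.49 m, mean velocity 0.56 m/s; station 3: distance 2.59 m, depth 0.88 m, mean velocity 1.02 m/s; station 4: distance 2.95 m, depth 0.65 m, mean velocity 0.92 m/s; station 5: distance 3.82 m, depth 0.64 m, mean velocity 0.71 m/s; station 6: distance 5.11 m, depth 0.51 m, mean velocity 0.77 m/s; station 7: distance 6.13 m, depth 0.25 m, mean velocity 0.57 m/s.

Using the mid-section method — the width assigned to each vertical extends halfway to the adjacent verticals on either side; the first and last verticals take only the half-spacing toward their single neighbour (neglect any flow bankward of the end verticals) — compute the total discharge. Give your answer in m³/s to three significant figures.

w_1 = (1.96 − 0.77)/2 = 0.595 m; q_1 = 0.49 × 0.16 × 0.595 = 0.04665 m³/s
w_2 = (2.59 − 0.77)/2 = 0.91 m; q_2 = 0.56 × 0.49 × 0.91 = 0.2497 m³/s
w_3 = (2.95 − 1.96)/2 = 0.495 m; q_3 = 1.02 × 0.88 × 0.495 = 0.4443 m³/s
w_4 = (3.82 − 2.59)/2 = 0.615 m; q_4 = 0.92 × 0.65 × 0.615 = 0.3678 m³/s
w_5 = (5.11 − 2.95)/2 = 1.08 m; q_5 = 0.71 × 0.64 × 1.08 = 0.4908 m³/s
w_6 = (6.13 − 3.82)/2 = 1.155 m; q_6 = 0.77 × 0.51 × 1.155 = 0.4536 m³/s
w_7 = (6.13 − 5.11)/2 = 0.51 m; q_7 = 0.57 × 0.25 × 0.51 = 0.07268 m³/s
Q = Σ qᵢ = 2.125 m³/s

2.13 m³/s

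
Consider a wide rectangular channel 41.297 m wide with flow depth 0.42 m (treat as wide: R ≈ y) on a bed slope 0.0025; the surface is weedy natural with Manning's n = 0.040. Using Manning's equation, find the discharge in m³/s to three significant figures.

12.2 m³/s

A = b·y = 41.297 × 0.42 = 17.34 m²
Wide channel: R ≈ y = 0.42 m
Q = (1/n)·A·R^(2/3)·S^(1/2) = (1/0.040) × 17.34 × 0.4200^(2/3) × 0.0025^(1/2) = 12.16 m³/s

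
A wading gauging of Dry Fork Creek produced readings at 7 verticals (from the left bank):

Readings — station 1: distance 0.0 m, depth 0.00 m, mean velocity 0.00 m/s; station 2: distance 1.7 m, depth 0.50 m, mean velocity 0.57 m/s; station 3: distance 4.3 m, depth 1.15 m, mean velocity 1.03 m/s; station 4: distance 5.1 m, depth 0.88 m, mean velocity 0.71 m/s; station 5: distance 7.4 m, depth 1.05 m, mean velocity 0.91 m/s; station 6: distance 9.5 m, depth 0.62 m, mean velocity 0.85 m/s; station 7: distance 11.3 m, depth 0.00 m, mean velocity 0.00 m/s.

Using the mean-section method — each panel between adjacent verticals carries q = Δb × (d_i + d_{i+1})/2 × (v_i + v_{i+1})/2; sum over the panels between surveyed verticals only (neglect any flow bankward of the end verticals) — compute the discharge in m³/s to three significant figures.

6.12 m³/s

Panel 1-2: Δb = 1.7 m, d̄ = (0.00+0.50)/2 = 0.25, v̄ = (0.00+0.57)/2 = 0.285 → q = 1.7×0.25×0.285 = 0.1211 m³/s
Panel 2-3: Δb = 2.6 m, d̄ = (0.50+1.15)/2 = 0.825, v̄ = (0.57+1.03)/2 = 0.8 → q = 2.6×0.825×0.8 = 1.716 m³/s
Panel 3-4: Δb = 0.8 m, d̄ = (1.15+0.88)/2 = 1.015, v̄ = (1.03+0.71)/2 = 0.87 → q = 0.8×1.015×0.87 = 0.7064 m³/s
Panel 4-5: Δb = 2.3 m, d̄ = (0.88+1.05)/2 = 0.965, v̄ = (0.71+0.91)/2 = 0.81 → q = 2.3×0.965×0.81 = 1.798 m³/s
Panel 5-6: Δb = 2.1 m, d̄ = (1.05+0.62)/2 = 0.835, v̄ = (0.91+0.85)/2 = 0.88 → q = 2.1×0.835×0.88 = 1.543 m³/s
Panel 6-7: Δb = 1.8 m, d̄ = (0.62+0.00)/2 = 0.31, v̄ = (0.85+0.00)/2 = 0.425 → q = 1.8×0.31×0.425 = 0.2372 m³/s
Q = Σ q = 6.122 m³/s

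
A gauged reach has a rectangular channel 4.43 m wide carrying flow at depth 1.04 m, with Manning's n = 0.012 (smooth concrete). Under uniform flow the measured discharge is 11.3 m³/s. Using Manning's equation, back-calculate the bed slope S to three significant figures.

A = b·y = 4.43 × 1.04 = 4.607 m²
P = b + 2y = 4.43 + 2×1.04 = 6.510 m
R = A/P = 4.607/6.510 = 0.7077 m
S = (Q·n / (1·A·R^(2/3)))² = (11.3×0.012 / (1×4.607×0.7942))² = 0.001374

0.00137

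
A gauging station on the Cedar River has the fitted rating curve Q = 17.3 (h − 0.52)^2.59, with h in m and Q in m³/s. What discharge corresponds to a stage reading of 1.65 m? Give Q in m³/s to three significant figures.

23.7 m³/s

Q = 17.3 × (1.65 − 0.52)^2.59 = 17.3 × 1.13^2.59 = 23.74 m³/s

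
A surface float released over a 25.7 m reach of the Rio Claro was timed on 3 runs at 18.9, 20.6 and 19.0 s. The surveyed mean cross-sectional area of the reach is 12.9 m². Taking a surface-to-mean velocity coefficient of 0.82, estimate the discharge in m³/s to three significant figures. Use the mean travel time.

t̄ = (18.9 + 20.6 + 19.0) / 3 = 19.5 s
v_surface = L / t̄ = 25.7 / 19.5 = 1.318 m/s
v_mean = 0.82 × 1.318 = 1.081 m/s
Q = A × v_mean = 12.9 × 1.081 = 13.94 m³/s

13.9 m³/s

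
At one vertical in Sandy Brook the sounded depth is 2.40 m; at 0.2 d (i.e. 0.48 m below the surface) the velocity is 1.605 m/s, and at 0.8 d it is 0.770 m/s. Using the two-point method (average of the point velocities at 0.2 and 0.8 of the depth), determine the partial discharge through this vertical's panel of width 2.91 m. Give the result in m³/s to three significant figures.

v̄ = (1.605 + 0.770) / 2 = 1.188 m/s
q = v̄ × d × w = 1.188 × 2.40 × 2.91 = 8.294 m³/s

8.29 m³/s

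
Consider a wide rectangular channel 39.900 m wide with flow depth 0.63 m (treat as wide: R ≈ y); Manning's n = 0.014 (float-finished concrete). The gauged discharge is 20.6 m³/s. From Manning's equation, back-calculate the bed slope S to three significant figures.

0.000244

A = b·y = 39.900 × 0.63 = 25.14 m²
Wide channel: R ≈ y = 0.63 m
S = (Q·n / (1·A·R^(2/3)))² = (20.6×0.014 / (1×25.14×0.7349))² = 0.0002437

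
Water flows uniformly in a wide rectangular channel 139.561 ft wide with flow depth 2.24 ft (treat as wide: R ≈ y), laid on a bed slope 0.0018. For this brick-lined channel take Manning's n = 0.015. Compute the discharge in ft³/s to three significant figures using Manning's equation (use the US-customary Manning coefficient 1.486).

2250 ft³/s

A = b·y = 139.561 × 2.24 = 312.6 ft²
Wide channel: R ≈ y = 2.24 ft
Q = (1.486/n)·A·R^(2/3)·S^(1/2) = (1.486/0.015) × 312.6 × 2.240^(2/3) × 0.0018^(1/2) = 2249 ft³/s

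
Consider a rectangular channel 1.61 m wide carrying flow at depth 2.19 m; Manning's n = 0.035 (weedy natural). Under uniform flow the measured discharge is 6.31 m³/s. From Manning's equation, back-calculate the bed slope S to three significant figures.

0.00795

A = b·y = 1.61 × 2.19 = 3.526 m²
P = b + 2y = 1.61 + 2×2.19 = 5.990 m
R = A/P = 3.526/5.990 = 0.5886 m
S = (Q·n / (1·A·R^(2/3)))² = (6.31×0.035 / (1×3.526×0.7024))² = 0.007953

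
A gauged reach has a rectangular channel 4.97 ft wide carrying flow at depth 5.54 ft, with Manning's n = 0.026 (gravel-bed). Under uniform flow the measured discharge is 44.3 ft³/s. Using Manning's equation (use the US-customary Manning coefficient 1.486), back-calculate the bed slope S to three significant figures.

A = b·y = 4.97 × 5.54 = 27.53 ft²
P = b + 2y = 4.97 + 2×5.54 = 16.05 ft
R = A/P = 27.53/16.05 = 1.716 ft
S = (Q·n / (1.486·A·R^(2/3)))² = (44.3×0.026 / (1.486×27.53×1.433))² = 0.0003859

0.000386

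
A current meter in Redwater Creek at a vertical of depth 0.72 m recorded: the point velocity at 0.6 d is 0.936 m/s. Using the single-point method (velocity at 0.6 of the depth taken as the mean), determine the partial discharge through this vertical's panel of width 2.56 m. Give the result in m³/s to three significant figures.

v̄ = v₀.₆ = 0.936 m/s
q = v̄ × d × w = 0.9360 × 0.72 × 2.56 = 1.725 m³/s

1.73 m³/s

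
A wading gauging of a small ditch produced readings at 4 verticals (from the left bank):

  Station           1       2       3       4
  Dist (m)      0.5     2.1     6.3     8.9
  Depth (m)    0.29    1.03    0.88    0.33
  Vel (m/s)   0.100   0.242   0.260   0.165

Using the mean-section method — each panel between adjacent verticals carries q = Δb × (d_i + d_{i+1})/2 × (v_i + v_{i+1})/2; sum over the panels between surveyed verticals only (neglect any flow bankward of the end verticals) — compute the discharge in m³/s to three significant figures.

Panel 1-2: Δb = 1.6 m, d̄ = (0.29+1.03)/2 = 0.66, v̄ = (0.100+0.242)/2 = 0.171 → q = 1.6×0.66×0.171 = 0.1806 m³/s
Panel 2-3: Δb = 4.2 m, d̄ = (1.03+0.88)/2 = 0.955, v̄ = (0.242+0.260)/2 = 0.251 → q = 4.2×0.955×0.251 = 1.007 m³/s
Panel 3-4: Δb = 2.6 m, d̄ = (0.88+0.33)/2 = 0.605, v̄ = (0.260+0.165)/2 = 0.2125 → q = 2.6×0.605×0.2125 = 0.3343 m³/s
Q = Σ q = 1.522 m³/s

1.52 m³/s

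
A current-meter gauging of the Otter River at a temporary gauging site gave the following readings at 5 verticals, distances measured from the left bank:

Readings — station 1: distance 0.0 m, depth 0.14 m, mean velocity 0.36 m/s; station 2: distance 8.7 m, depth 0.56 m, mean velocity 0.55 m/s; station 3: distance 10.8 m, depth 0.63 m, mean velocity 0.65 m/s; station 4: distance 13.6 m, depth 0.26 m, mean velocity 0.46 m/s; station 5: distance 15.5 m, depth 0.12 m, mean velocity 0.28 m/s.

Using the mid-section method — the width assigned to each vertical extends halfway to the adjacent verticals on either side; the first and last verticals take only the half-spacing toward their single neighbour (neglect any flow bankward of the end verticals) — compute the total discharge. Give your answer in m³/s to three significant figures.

3.20 m³/s

w_1 = (8.7 − 0.0)/2 = 4.35 m; q_1 = 0.36 × 0.14 × 4.35 = 0.2192 m³/s
w_2 = (10.8 − 0.0)/2 = 5.4 m; q_2 = 0.55 × 0.56 × 5.4 = 1.663 m³/s
w_3 = (13.6 − 8.7)/2 = 2.45 m; q_3 = 0.65 × 0.63 × 2.45 = 1.003 m³/s
w_4 = (15.5 − 10.8)/2 = 2.35 m; q_4 = 0.46 × 0.26 × 2.35 = 0.2811 m³/s
w_5 = (15.5 − 13.6)/2 = 0.95 m; q_5 = 0.28 × 0.12 × 0.95 = 0.03192 m³/s
Q = Σ qᵢ = 3.199 m³/s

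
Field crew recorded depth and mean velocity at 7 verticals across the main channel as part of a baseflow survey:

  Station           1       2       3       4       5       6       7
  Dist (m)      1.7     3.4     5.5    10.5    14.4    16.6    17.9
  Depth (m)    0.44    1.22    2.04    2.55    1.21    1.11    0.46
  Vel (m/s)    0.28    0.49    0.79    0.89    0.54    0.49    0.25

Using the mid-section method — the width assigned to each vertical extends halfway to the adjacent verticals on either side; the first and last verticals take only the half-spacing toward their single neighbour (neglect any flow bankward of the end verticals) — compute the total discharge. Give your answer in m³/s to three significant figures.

20.1 m³/s

w_1 = (3.4 − 1.7)/2 = 0.85 m; q_1 = 0.28 × 0.44 × 0.85 = 0.1047 m³/s
w_2 = (5.5 − 1.7)/2 = 1.9 m; q_2 = 0.49 × 1.22 × 1.9 = 1.136 m³/s
w_3 = (10.5 − 3.4)/2 = 3.55 m; q_3 = 0.79 × 2.04 × 3.55 = 5.721 m³/s
w_4 = (14.4 − 5.5)/2 = 4.45 m; q_4 = 0.89 × 2.55 × 4.45 = 10.10 m³/s
w_5 = (16.6 − 10.5)/2 = 3.05 m; q_5 = 0.54 × 1.21 × 3.05 = 1.993 m³/s
w_6 = (17.9 − 14.4)/2 = 1.75 m; q_6 = 0.49 × 1.11 × 1.75 = 0.9518 m³/s
w_7 = (17.9 − 16.6)/2 = 0.65 m; q_7 = 0.25 × 0.46 × 0.65 = 0.07475 m³/s
Q = Σ qᵢ = 20.08 m³/s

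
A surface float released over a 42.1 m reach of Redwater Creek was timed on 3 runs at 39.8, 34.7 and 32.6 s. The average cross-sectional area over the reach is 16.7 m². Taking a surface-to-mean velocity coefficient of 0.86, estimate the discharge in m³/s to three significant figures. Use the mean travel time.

t̄ = (39.8 + 34.7 + 32.6) / 3 = 35.7 s
v_surface = L / t̄ = 42.1 / 35.7 = 1.179 m/s
v_mean = 0.86 × 1.179 = 1.014 m/s
Q = A × v_mean = 16.7 × 1.014 = 16.94 m³/s

16.9 m³/s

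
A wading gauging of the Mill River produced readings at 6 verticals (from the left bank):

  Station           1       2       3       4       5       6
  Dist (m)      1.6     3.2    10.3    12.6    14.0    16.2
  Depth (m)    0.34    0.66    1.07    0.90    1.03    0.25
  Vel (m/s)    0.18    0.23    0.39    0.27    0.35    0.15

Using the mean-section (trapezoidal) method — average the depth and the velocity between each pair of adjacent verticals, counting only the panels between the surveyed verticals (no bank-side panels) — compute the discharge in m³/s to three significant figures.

Panel 1-2: Δb = 1.6 m, d̄ = (0.34+0.66)/2 = 0.5, v̄ = (0.18+0.23)/2 = 0.205 → q = 1.6×0.5×0.205 = 0.1640 m³/s
Panel 2-3: Δb = 7.1 m, d̄ = (0.66+1.07)/2 = 0.865, v̄ = (0.23+0.39)/2 = 0.31 → q = 7.1×0.865×0.31 = 1.904 m³/s
Panel 3-4: Δb = 2.3 m, d̄ = (1.07+0.90)/2 = 0.985, v̄ = (0.39+0.27)/2 = 0.33 → q = 2.3×0.985×0.33 = 0.7476 m³/s
Panel 4-5: Δb = 1.4 m, d̄ = (0.90+1.03)/2 = 0.965, v̄ = (0.27+0.35)/2 = 0.31 → q = 1.4×0.965×0.31 = 0.4188 m³/s
Panel 5-6: Δb = 2.2 m, d̄ = (1.03+0.25)/2 = 0.64, v̄ = (0.35+0.15)/2 = 0.25 → q = 2.2×0.64×0.25 = 0.3520 m³/s
Q = Σ q = 3.586 m³/s

3.59 m³/s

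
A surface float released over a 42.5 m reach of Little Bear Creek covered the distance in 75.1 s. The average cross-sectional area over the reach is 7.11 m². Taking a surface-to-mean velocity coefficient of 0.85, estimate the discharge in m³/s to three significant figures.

v_surface = L / t̄ = 42.5 / 75.1 = 0.5659 m/s
v_mean = 0.85 × 0.5659 = 0.4810 m/s
Q = A × v_mean = 7.11 × 0.4810 = 3.420 m³/s

3.42 m³/s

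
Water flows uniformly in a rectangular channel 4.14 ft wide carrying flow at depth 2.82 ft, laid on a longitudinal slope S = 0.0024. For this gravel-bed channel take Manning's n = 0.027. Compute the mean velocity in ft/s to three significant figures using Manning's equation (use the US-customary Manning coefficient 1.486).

A = b·y = 4.14 × 2.82 = 11.67 ft²
P = b + 2y = 4.14 + 2×2.82 = 9.780 ft
R = A/P = 11.67/9.780 = 1.194 ft
Q = (1.486/n)·A·R^(2/3)·S^(1/2) = (1.486/0.027) × 11.67 × 1.194^(2/3) × 0.0024^(1/2) = 35.42 ft³/s
V = Q/A = 35.42/11.67 = 3.034 ft/s

3.03 ft/s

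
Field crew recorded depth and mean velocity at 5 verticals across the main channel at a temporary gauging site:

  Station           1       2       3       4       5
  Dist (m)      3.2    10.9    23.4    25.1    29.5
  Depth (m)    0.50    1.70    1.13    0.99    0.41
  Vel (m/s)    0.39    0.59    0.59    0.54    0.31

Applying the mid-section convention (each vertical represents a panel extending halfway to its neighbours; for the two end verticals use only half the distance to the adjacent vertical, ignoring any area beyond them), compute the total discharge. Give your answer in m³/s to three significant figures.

17.5 m³/s

w_1 = (10.9 − 3.2)/2 = 3.85 m; q_1 = 0.39 × 0.50 × 3.85 = 0.7508 m³/s
w_2 = (23.4 − 3.2)/2 = 10.1 m; q_2 = 0.59 × 1.70 × 10.1 = 10.13 m³/s
w_3 = (25.1 − 10.9)/2 = 7.1 m; q_3 = 0.59 × 1.13 × 7.1 = 4.734 m³/s
w_4 = (29.5 − 23.4)/2 = 3.05 m; q_4 = 0.54 × 0.99 × 3.05 = 1.631 m³/s
w_5 = (29.5 − 25.1)/2 = 2.2 m; q_5 = 0.31 × 0.41 × 2.2 = 0.2796 m³/s
Q = Σ qᵢ = 17.52 m³/s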